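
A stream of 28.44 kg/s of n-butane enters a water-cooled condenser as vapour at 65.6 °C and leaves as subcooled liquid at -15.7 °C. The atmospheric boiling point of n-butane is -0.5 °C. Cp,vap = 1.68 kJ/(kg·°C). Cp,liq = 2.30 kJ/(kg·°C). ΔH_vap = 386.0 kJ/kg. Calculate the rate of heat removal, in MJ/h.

vapour 65.6→-0.5 °C: -111.05 kJ/kg
condensation at -0.5 °C: -386 kJ/kg
liquid -0.5→-15.7 °C: -34.96 kJ/kg
Δh = -111.05 + -386 + -34.96 = -532.01 kJ/kg
Q = ṁ·Δh = 28.44 kg/s × -532.01 kJ/kg = -15130 kJ/s
|Q| = 15130 kW = 54469 MJ/h

Q_c = 54500 MJ/h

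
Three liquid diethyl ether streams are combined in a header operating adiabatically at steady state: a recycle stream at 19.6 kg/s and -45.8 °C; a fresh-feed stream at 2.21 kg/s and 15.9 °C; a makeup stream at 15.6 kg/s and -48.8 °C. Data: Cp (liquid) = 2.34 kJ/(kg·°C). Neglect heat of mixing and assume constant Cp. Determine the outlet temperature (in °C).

Adiabatic, steady state ⇒ Σ ṁᵢCp,ᵢ(T_out − Tᵢ) = 0
T_out = Σ ṁᵢCp,ᵢTᵢ / Σ ṁᵢCp,ᵢ
      = -3799.7 / 87.539 = -43.406 °C

T_out = -43.4 °C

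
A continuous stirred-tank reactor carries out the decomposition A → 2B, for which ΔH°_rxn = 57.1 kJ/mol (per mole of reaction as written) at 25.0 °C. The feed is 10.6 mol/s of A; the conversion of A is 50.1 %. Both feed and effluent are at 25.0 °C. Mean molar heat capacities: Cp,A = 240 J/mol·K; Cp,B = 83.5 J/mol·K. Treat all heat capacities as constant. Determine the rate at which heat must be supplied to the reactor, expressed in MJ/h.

Q_in = 1090 MJ/h

Extent of reaction ξ = 0.501 × 10.6 = 5.3106 mol/s
Reaction term: ξ·ΔH°_rxn = 5.3106 × 57.1 = 303.24 kJ/s
Q = ΔH = 303.24 kJ/s = 303.24 kW
Heat supplied = 1091.6 MJ/h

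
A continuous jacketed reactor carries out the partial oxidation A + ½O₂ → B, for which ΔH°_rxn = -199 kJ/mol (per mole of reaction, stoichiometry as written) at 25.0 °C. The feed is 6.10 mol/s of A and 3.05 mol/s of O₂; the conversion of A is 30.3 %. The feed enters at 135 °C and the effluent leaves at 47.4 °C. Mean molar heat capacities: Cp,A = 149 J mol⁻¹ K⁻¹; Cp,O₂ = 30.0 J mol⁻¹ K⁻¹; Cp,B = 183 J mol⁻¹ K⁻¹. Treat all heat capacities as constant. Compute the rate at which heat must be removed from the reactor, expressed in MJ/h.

Q_out = 1640 MJ/h

Extent of reaction ξ = 0.303 × 6.10 = 1.8483 mol/s
Reaction term: ξ·ΔH°_rxn = 1.8483 × -199 = -367.81 kJ/s
Sensible, feed 135→25 °C: -110.04 kJ/s
Outlet flows (mol/s): A 4.2517, O₂ 2.1258, B 1.8483
Sensible, products 25→47.4 °C: 23.196 kJ/s
Q = ΔH = -454.66 kJ/s = -454.66 kW
Heat removed = 1636.8 MJ/h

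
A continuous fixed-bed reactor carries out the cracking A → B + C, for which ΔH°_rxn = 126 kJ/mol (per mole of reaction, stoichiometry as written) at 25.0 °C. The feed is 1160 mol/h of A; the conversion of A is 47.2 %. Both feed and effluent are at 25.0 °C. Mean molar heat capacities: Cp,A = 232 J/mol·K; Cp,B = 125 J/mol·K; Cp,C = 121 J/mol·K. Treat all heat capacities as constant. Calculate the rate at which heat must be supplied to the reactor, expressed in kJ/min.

Q_in = 1150 kJ/min

Extent of reaction ξ = 0.472 × 1160 = 547.52 mol/h
Reaction term: ξ·ΔH°_rxn = 547.52 × 126 = 68988 kJ/h
Q = ΔH = 68988 kJ/h = 19.163 kW
Heat supplied = 1149.8 kJ/min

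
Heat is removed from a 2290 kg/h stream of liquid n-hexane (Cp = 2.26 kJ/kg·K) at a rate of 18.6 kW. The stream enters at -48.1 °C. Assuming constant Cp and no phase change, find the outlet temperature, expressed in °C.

T_out = -61.0 °C

Q = 18.6 kW = 66960 kJ/h
ΔT = Q/(ṁ·Cp) = 66960/(2290×2.26) = 12.938 K
T_out = -48.1 − 12.938 = -61.038 °C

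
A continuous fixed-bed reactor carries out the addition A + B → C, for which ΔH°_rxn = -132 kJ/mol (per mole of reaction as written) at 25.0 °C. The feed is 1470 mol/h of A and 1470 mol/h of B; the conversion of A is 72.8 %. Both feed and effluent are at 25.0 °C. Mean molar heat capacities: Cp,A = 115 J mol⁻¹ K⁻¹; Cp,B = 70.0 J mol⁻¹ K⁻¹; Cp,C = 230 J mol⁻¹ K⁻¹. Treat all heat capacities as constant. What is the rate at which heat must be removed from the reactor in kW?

Q_out = 39.2 kW

Extent of reaction ξ = 0.728 × 1470 = 1070.2 mol/h
Reaction term: ξ·ΔH°_rxn = 1070.2 × -132 = -141260 kJ/h
Q = ΔH = -141260 kJ/h = -39.239 kW
Heat removed = 39.239 kW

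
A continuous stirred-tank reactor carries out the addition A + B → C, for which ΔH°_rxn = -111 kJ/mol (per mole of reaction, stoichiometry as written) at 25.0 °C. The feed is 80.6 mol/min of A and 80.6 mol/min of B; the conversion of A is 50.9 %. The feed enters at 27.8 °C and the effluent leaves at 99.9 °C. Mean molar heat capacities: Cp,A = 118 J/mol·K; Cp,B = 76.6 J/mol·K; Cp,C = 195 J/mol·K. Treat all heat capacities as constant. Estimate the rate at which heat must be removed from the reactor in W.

Extent of reaction ξ = 0.509 × 80.6 = 41.025 mol/min
Reaction term: ξ·ΔH°_rxn = 41.025 × -111 = -4553.8 kJ/min
Sensible, feed 27.8→25 °C: -43.917 kJ/min
Outlet flows (mol/min): A 39.575, B 39.575, C 41.025
Sensible, products 25→99.9 °C: 1176 kJ/min
Q = ΔH = -3421.7 kJ/min = -57.029 kW
Heat removed = 57029 W

Q_out = 57000 W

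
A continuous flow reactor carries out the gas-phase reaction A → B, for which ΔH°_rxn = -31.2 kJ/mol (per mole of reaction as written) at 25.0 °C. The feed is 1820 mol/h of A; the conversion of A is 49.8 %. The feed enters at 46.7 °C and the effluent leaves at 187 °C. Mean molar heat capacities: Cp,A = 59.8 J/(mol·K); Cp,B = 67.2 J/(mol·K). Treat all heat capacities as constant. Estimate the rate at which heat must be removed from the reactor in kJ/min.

Extent of reaction ξ = 0.498 × 1820 = 906.36 mol/h
Reaction term: ξ·ΔH°_rxn = 906.36 × -31.2 = -28278 kJ/h
Sensible, feed 46.7→25 °C: -2361.7 kJ/h
Outlet flows (mol/h): A 913.64, B 906.36
Sensible, products 25→187 °C: 18718 kJ/h
Q = ΔH = -11922 kJ/h = -3.3117 kW
Heat removed = 198.7 kJ/min

Q_out = 199 kJ/min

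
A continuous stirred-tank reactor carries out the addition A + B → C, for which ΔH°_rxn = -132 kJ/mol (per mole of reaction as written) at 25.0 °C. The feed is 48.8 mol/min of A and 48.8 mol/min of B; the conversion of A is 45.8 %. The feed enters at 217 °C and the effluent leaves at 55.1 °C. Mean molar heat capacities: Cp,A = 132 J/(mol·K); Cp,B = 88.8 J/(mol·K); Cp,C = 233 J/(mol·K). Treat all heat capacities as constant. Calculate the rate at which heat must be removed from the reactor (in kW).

Q_out = 78.1 kW

Extent of reaction ξ = 0.458 × 48.8 = 22.35 mol/min
Reaction term: ξ·ΔH°_rxn = 22.35 × -132 = -2950.3 kJ/min
Sensible, feed 217→25 °C: -2068.8 kJ/min
Outlet flows (mol/min): A 26.45, B 26.45, C 22.35
Sensible, products 25→55.1 °C: 332.54 kJ/min
Q = ΔH = -4686.5 kJ/min = -78.109 kW
Heat removed = 78.109 kW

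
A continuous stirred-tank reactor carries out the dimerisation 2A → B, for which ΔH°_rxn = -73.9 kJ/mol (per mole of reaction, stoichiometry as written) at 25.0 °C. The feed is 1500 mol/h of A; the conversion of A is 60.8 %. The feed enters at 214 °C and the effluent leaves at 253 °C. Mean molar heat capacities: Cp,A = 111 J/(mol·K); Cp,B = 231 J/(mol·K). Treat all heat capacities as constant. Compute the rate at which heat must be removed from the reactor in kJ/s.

Extent of reaction ξ = 0.608 × 1500 / 2 = 456 mol/h
Reaction term: ξ·ΔH°_rxn = 456 × -73.9 = -33698 kJ/h
Sensible, feed 214→25 °C: -31468 kJ/h
Outlet flows (mol/h): A 588, B 456
Sensible, products 25→253 °C: 38898 kJ/h
Q = ΔH = -26269 kJ/h = -7.297 kW
Heat removed = 7.297 kJ/s

Q_out = 7.30 kJ/s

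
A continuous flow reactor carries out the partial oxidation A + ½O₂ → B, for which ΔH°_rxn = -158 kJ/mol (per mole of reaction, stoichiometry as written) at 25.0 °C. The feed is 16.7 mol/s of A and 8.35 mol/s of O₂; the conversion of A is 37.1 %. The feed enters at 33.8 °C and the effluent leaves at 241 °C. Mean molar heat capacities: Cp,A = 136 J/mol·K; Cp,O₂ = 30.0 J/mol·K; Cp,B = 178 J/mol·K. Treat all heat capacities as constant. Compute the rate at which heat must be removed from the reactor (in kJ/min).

Extent of reaction ξ = 0.371 × 16.7 = 6.1957 mol/s
Reaction term: ξ·ΔH°_rxn = 6.1957 × -158 = -978.92 kJ/s
Sensible, feed 33.8→25 °C: -22.191 kJ/s
Outlet flows (mol/s): A 10.504, O₂ 5.2522, B 6.1957
Sensible, products 25→241 °C: 580.82 kJ/s
Q = ΔH = -420.29 kJ/s = -420.29 kW
Heat removed = 25217 kJ/min

Q_out = 25200 kJ/min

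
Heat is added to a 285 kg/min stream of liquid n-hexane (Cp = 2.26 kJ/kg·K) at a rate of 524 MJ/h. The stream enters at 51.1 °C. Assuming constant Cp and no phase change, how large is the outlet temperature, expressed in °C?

T_out = 64.7 °C

Q = 524 MJ/h = 8733.3 kJ/min
ΔT = Q/(ṁ·Cp) = 8733.3/(285×2.26) = 13.559 K
T_out = 51.1 + 13.559 = 64.659 °C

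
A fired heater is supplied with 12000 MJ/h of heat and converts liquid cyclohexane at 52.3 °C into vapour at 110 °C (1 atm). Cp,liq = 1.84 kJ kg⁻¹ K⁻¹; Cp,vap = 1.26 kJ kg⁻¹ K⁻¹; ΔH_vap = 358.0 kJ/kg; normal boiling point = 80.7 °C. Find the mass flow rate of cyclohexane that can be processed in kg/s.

Δh = 1.84×(80.7−52.3) + 358.0 + 1.26×(110−80.7) = 447.17 kJ/kg
Q = 12000 MJ/h = 3333.3 kJ/s = 3333.3 kJ/s
ṁ = Q/Δh = 3333.3 / 447.17 = 7.4542 kg/s

ṁ = 7.45 kg/s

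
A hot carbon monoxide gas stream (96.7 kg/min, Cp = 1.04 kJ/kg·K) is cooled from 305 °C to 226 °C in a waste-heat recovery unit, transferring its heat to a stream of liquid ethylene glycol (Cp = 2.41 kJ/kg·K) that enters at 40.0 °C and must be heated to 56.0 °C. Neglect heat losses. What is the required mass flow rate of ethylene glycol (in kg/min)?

ṁ_c = 206 kg/min

Heat released by hot stream: Q = 96.7 × 1.04 × (305 − 226) = 7944.9 kJ/min
Energy balance on cold side (adiabatic exchanger): Q = ṁ_c·Cp_c·(T_c,out − T_c,in)
ṁ_c = 7944.9 / [2.41 × (56.0 − 40.0)] = 206.04 kg/min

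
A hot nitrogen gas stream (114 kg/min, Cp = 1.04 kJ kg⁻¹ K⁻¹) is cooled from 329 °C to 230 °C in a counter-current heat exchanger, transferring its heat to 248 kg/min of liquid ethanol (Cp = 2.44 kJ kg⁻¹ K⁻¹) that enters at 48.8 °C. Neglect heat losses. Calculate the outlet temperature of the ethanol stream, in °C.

Heat released by hot stream: Q = 114 × 1.04 × (329 − 230) = 11737 kJ/min
Energy balance on cold side (adiabatic exchanger): Q = ṁ_c·Cp_c·(T_c,out − T_c,in)
T_c,out = 48.8 + 11737/(248 × 2.44) = 68.197 °C

T_c,out = 68.2 °C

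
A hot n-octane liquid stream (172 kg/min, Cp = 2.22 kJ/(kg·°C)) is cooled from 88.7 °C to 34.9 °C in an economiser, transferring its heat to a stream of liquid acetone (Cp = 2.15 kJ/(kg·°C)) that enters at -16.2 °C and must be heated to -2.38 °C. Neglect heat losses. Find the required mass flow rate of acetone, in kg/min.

ṁ_c = 691 kg/min

Heat released by hot stream: Q = 172 × 2.22 × (88.7 − 34.9) = 20543 kJ/min
Energy balance on cold side (adiabatic exchanger): Q = ṁ_c·Cp_c·(T_c,out − T_c,in)
ṁ_c = 20543 / [2.15 × (-2.38 − -16.2)] = 691.38 kg/min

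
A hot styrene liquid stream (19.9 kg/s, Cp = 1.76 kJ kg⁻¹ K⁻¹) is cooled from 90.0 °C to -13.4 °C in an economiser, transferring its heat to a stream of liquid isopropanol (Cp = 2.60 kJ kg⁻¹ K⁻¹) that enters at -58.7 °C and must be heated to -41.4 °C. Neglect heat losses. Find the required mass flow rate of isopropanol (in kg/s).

ṁ_c = 80.5 kg/s

Heat released by hot stream: Q = 19.9 × 1.76 × (90.0 − -13.4) = 3621.5 kJ/s
Energy balance on cold side (adiabatic exchanger): Q = ṁ_c·Cp_c·(T_c,out − T_c,in)
ṁ_c = 3621.5 / [2.60 × (-41.4 − -58.7)] = 80.513 kg/s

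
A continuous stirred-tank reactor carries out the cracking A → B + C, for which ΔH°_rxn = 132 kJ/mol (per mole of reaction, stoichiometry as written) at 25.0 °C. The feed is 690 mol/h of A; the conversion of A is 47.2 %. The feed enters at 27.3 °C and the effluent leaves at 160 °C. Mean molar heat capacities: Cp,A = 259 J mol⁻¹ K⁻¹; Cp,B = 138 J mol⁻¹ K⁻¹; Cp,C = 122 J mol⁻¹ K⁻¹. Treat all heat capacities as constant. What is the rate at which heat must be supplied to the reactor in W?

Extent of reaction ξ = 0.472 × 690 = 325.68 mol/h
Reaction term: ξ·ΔH°_rxn = 325.68 × 132 = 42990 kJ/h
Sensible, feed 27.3→25 °C: -411.03 kJ/h
Outlet flows (mol/h): A 364.32, B 325.68, C 325.68
Sensible, products 25→160 °C: 24170 kJ/h
Q = ΔH = 66749 kJ/h = 18.541 kW
Heat supplied = 18541 W

Q_in = 18500 W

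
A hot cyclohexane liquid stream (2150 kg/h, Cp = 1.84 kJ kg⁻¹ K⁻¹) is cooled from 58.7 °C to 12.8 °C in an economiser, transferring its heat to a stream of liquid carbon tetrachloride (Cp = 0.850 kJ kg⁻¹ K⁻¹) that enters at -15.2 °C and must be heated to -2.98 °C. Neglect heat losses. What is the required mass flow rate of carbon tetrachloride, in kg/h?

Heat released by hot stream: Q = 2150 × 1.84 × (58.7 − 12.8) = 181580 kJ/h
Energy balance on cold side (adiabatic exchanger): Q = ṁ_c·Cp_c·(T_c,out − T_c,in)
ṁ_c = 181580 / [0.850 × (-2.98 − -15.2)] = 17482 kg/h

ṁ_c = 17500 kg/h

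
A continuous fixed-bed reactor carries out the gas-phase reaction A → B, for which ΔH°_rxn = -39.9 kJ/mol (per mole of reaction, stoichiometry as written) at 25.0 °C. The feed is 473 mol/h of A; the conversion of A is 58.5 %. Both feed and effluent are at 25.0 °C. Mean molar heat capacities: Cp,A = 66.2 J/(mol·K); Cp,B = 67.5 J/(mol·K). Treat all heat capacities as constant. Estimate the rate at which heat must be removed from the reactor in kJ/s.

Q_out = 3.07 kJ/s

Extent of reaction ξ = 0.585 × 473 = 276.7 mol/h
Reaction term: ξ·ΔH°_rxn = 276.7 × -39.9 = -11041 kJ/h
Q = ΔH = -11041 kJ/h = -3.0668 kW
Heat removed = 3.0668 kJ/s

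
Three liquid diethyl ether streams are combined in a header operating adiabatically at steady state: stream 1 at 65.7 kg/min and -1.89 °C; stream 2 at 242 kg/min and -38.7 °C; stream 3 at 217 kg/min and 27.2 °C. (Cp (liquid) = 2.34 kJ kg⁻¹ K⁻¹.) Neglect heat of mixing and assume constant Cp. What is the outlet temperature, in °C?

Energy balance with Q = 0: Σ ṁᵢCp,ᵢ(T_out − Tᵢ) = 0
Σ ṁᵢCp,ᵢTᵢ = 65.7×2.34×-1.89 + 242×2.34×-38.7 + 217×2.34×27.2 = -8394
Σ ṁᵢCp,ᵢ = 65.7×2.34 + 242×2.34 + 217×2.34 = 1227.8
T_out = -8394 / 1227.8 = -6.8366 °C

T_out = -6.84 °C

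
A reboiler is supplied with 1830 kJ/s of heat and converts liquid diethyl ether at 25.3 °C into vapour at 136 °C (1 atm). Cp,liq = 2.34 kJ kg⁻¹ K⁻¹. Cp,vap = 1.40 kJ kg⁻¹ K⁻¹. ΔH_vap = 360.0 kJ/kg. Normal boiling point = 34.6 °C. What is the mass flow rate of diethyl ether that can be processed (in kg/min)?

Δh = 2.34×(34.6−25.3) + 360.0 + 1.40×(136−34.6) = 523.72 kJ/kg
Q = 1830 kJ/s = 1830 kJ/s = 109800 kJ/min
ṁ = Q/Δh = 109800 / 523.72 = 209.65 kg/min

ṁ = 210 kg/min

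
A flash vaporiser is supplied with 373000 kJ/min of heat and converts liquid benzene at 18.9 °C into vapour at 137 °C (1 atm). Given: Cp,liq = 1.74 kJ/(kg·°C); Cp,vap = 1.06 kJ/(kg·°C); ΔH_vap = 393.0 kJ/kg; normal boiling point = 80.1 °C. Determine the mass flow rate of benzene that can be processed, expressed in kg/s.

Δh = 1.74×(80.1−18.9) + 393.0 + 1.06×(137−80.1) = 559.8 kJ/kg
Q = 373000 kJ/min = 6216.7 kJ/s = 6216.7 kJ/s
ṁ = Q/Δh = 6216.7 / 559.8 = 11.105 kg/s

ṁ = 11.1 kg/s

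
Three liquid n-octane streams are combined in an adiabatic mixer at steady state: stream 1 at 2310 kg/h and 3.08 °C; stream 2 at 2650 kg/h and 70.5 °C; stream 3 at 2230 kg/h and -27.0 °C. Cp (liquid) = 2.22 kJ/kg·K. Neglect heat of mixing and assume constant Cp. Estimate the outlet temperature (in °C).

No heat crosses the boundary, so H_out = H_in.
Σ ṁᵢCp,ᵢTᵢ = 2310×2.22×3.08 + 2650×2.22×70.5 + 2230×2.22×-27.0 = 296880
Σ ṁᵢCp,ᵢ = 2310×2.22 + 2650×2.22 + 2230×2.22 = 15962
T_out = 296880 / 15962 = 18.599 °C

T_out = 18.6 °C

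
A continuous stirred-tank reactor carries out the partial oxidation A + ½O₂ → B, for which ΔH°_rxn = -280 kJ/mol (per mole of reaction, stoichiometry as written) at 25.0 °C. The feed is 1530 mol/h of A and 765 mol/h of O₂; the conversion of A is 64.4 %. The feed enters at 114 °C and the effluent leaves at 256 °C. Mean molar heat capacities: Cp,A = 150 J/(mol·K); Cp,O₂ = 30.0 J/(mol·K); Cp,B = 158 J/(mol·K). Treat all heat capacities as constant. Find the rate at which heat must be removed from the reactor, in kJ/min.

Q_out = 4030 kJ/min

Extent of reaction ξ = 0.644 × 1530 = 985.32 mol/h
Reaction term: ξ·ΔH°_rxn = 985.32 × -280 = -275890 kJ/h
Sensible, feed 114→25 °C: -22468 kJ/h
Outlet flows (mol/h): A 544.68, O₂ 272.34, B 985.32
Sensible, products 25→256 °C: 56723 kJ/h
Q = ΔH = -241630 kJ/h = -67.121 kW
Heat removed = 4027.2 kJ/min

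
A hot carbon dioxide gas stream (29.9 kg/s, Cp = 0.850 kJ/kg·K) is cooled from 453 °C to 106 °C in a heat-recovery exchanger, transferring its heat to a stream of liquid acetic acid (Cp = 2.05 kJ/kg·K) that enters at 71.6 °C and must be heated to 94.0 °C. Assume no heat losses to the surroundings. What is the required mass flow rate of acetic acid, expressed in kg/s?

ṁ_c = 192 kg/s

Heat released by hot stream: Q = 29.9 × 0.850 × (453 − 106) = 8819 kJ/s
Energy balance on cold side (adiabatic exchanger): Q = ṁ_c·Cp_c·(T_c,out − T_c,in)
ṁ_c = 8819 / [2.05 × (94.0 − 71.6)] = 192.05 kg/s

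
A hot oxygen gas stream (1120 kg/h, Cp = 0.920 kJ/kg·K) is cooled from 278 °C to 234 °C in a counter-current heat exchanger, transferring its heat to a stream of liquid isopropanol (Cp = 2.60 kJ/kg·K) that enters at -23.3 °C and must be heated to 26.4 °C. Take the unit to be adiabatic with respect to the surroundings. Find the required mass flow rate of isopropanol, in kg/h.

Heat released by hot stream: Q = 1120 × 0.920 × (278 − 234) = 45338 kJ/h
Energy balance on cold side (adiabatic exchanger): Q = ṁ_c·Cp_c·(T_c,out − T_c,in)
ṁ_c = 45338 / [2.60 × (26.4 − -23.3)] = 350.86 kg/h

ṁ_c = 351 kg/h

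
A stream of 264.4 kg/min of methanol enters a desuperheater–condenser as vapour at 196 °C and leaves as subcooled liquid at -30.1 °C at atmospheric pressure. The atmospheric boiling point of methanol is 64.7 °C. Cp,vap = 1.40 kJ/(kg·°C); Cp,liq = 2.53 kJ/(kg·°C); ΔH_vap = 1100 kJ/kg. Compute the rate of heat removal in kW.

Q_c = 6710 kW

vapour 196→64.7 °C: -183.82 kJ/kg
condensation at 64.7 °C: -1100 kJ/kg
liquid 64.7→-30.1 °C: -239.84 kJ/kg
Δh = -183.82 + -1100 + -239.84 = -1523.7 kJ/kg
Q = ṁ·Δh = 264.4 kg/min × -1523.7 kJ/kg = -402860 kJ/min
|Q| = 6714.3 kW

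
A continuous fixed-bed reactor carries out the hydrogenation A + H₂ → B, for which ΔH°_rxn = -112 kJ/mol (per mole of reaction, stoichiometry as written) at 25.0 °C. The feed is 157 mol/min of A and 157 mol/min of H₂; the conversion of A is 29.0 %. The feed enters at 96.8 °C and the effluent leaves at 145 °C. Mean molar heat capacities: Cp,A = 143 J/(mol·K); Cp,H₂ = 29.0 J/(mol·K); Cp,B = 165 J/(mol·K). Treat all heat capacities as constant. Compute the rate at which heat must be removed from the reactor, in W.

Q_out = 63900 W

Extent of reaction ξ = 0.290 × 157 = 45.53 mol/min
Reaction term: ξ·ΔH°_rxn = 45.53 × -112 = -5099.4 kJ/min
Sensible, feed 96.8→25 °C: -1938.9 kJ/min
Outlet flows (mol/min): A 111.47, H₂ 111.47, B 45.53
Sensible, products 25→145 °C: 3202.2 kJ/min
Q = ΔH = -3836 kJ/min = -63.934 kW
Heat removed = 63934 W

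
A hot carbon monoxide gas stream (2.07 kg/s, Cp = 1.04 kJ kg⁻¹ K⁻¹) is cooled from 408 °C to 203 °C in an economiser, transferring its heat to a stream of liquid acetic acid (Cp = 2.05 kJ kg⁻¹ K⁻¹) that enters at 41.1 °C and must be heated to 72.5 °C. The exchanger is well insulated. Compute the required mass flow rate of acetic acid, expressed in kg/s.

Heat released by hot stream: Q = 2.07 × 1.04 × (408 − 203) = 441.32 kJ/s
Energy balance on cold side (adiabatic exchanger): Q = ṁ_c·Cp_c·(T_c,out − T_c,in)
ṁ_c = 441.32 / [2.05 × (72.5 − 41.1)] = 6.8561 kg/s

ṁ_c = 6.86 kg/s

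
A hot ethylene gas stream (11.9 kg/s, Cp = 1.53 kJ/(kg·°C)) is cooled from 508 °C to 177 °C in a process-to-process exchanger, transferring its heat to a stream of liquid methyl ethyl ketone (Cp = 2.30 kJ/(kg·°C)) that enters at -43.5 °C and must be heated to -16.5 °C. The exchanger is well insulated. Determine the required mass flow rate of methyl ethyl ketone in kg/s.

ṁ_c = 97.0 kg/s

Heat released by hot stream: Q = 11.9 × 1.53 × (508 − 177) = 6026.5 kJ/s
Energy balance on cold side (adiabatic exchanger): Q = ṁ_c·Cp_c·(T_c,out − T_c,in)
ṁ_c = 6026.5 / [2.30 × (-16.5 − -43.5)] = 97.045 kg/s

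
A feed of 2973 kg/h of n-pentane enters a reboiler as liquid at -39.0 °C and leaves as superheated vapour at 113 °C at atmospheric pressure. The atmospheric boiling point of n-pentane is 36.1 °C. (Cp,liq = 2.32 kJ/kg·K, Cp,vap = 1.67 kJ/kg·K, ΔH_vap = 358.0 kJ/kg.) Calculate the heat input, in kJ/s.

liquid -39.0→36.1 °C: 174.23 kJ/kg
vaporisation at 36.1 °C: 358 kJ/kg
vapour 36.1→113 °C: 128.42 kJ/kg
Δh = 174.23 + 358 + 128.42 = 660.65 kJ/kg
Q = ṁ·Δh = 2973 kg/h × 660.65 kJ/kg = 1.9641e+06 kJ/h
|Q| = 545.59 kW

Q = 546 kJ/s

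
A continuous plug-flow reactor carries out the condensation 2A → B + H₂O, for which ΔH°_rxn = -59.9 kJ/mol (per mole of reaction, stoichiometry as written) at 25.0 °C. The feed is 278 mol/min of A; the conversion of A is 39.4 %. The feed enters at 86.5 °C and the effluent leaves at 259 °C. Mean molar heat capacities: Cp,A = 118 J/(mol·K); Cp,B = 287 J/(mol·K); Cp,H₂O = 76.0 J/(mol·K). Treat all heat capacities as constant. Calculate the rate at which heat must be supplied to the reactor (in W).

Extent of reaction ξ = 0.394 × 278 / 2 = 54.766 mol/min
Reaction term: ξ·ΔH°_rxn = 54.766 × -59.9 = -3280.5 kJ/min
Sensible, feed 86.5→25 °C: -2017.4 kJ/min
Outlet flows (mol/min): A 168.47, B 54.766, H₂O 54.766
Sensible, products 25→259 °C: 9303.7 kJ/min
Q = ΔH = 4005.7 kJ/min = 66.762 kW
Heat supplied = 66762 W

Q_in = 66800 W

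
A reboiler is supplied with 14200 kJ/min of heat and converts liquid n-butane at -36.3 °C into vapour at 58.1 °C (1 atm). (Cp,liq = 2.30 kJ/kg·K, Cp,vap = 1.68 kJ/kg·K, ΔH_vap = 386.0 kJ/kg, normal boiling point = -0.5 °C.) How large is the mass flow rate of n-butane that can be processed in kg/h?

ṁ = 1500 kg/h

Δh = 2.30×(-0.5−-36.3) + 386.0 + 1.68×(58.1−-0.5) = 566.79 kJ/kg
Q = 14200 kJ/min = 236.67 kJ/s = 852000 kJ/h
ṁ = Q/Δh = 852000 / 566.79 = 1503.2 kg/h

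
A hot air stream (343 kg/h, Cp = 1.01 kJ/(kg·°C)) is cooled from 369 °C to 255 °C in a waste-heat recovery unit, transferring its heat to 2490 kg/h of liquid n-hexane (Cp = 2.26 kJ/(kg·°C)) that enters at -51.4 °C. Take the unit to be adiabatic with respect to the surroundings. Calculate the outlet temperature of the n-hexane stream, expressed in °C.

T_c,out = -44.4 °C

Heat released by hot stream: Q = 343 × 1.01 × (369 − 255) = 39493 kJ/h
Energy balance on cold side (adiabatic exchanger): Q = ṁ_c·Cp_c·(T_c,out − T_c,in)
T_c,out = -51.4 + 39493/(2490 × 2.26) = -44.382 °C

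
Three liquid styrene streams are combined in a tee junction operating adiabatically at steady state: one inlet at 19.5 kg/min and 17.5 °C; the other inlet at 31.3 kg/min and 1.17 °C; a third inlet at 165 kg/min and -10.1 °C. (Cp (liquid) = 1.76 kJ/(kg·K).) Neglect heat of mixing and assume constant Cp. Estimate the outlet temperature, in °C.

T_out = -5.97 °C

Energy balance with Q = 0: Σ ṁᵢCp,ᵢ(T_out − Tᵢ) = 0
T_out = Σ ṁᵢCp,ᵢTᵢ / Σ ṁᵢCp,ᵢ
      = -2268 / 379.81 = -5.9714 °C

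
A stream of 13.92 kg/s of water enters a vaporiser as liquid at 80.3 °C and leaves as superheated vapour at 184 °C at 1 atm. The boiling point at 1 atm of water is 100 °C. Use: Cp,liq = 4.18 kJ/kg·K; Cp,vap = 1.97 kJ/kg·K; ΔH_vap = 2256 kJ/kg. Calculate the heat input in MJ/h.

Q = 125000 MJ/h

liquid 80.3→100 °C: 82.346 kJ/kg
vaporisation at 100 °C: 2256 kJ/kg
vapour 100→184 °C: 165.48 kJ/kg
Δh = 82.346 + 2256 + 165.48 = 2503.8 kJ/kg
Q = ṁ·Δh = 13.92 kg/s × 2503.8 kJ/kg = 34853 kJ/s
|Q| = 34853 kW = 125470 MJ/h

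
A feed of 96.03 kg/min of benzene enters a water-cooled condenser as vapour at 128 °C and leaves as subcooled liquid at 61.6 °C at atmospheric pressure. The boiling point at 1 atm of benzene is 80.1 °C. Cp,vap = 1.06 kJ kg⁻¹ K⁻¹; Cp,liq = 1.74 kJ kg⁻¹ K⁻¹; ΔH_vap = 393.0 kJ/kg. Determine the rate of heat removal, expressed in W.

Q_c = 762000 W

vapour 128→80.1 °C: -50.774 kJ/kg
condensation at 80.1 °C: -393 kJ/kg
liquid 80.1→61.6 °C: -32.19 kJ/kg
Δh = -50.774 + -393 + -32.19 = -475.96 kJ/kg
Q = ṁ·Δh = 96.03 kg/min × -475.96 kJ/kg = -45707 kJ/min
|Q| = 761.78 kW = 761780 W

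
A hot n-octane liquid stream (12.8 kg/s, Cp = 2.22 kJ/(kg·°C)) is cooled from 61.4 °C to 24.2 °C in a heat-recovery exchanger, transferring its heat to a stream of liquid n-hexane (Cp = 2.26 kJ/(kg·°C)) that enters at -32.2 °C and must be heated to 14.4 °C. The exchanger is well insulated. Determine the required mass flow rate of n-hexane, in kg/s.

ṁ_c = 10.0 kg/s

Heat released by hot stream: Q = 12.8 × 2.22 × (61.4 − 24.2) = 1057.1 kJ/s
Energy balance on cold side (adiabatic exchanger): Q = ṁ_c·Cp_c·(T_c,out − T_c,in)
ṁ_c = 1057.1 / [2.26 × (14.4 − -32.2)] = 10.037 kg/s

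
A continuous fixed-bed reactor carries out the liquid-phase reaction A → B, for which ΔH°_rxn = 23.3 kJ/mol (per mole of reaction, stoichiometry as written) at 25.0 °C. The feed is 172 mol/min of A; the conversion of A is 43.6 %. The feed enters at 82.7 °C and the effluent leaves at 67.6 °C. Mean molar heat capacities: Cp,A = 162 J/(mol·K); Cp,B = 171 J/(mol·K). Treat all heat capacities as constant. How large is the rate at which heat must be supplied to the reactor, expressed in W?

Extent of reaction ξ = 0.436 × 172 = 74.992 mol/min
Reaction term: ξ·ΔH°_rxn = 74.992 × 23.3 = 1747.3 kJ/min
Sensible, feed 82.7→25 °C: -1607.8 kJ/min
Outlet flows (mol/min): A 97.008, B 74.992
Sensible, products 25→67.6 °C: 1215.8 kJ/min
Q = ΔH = 1355.3 kJ/min = 22.589 kW
Heat supplied = 22589 W

Q_in = 22600 W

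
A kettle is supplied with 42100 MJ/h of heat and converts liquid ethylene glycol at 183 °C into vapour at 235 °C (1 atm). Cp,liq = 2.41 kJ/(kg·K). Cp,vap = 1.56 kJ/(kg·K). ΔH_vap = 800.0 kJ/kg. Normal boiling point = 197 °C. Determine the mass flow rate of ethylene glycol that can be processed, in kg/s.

ṁ = 13.1 kg/s

Δh = 2.41×(197−183) + 800.0 + 1.56×(235−197) = 893.02 kJ/kg
Q = 42100 MJ/h = 11694 kJ/s = 11694 kJ/s
ṁ = Q/Δh = 11694 / 893.02 = 13.095 kg/s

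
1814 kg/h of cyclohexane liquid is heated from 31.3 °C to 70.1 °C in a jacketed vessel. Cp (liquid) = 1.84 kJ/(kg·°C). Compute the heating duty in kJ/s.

Q = ṁ·Cp·ΔT = 1814 × 1.84 × (70.1 − 31.3) = 129510 kJ/h
Converting: 129510 / 3600 s = 35.974 kW

Q = 36.0 kJ/s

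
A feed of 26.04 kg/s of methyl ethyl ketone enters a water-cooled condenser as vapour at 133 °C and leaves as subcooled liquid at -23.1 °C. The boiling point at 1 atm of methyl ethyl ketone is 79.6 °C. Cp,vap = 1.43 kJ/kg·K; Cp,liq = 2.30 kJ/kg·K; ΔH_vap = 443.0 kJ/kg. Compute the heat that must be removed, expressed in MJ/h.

Q_c = 70800 MJ/h

vapour 133→79.6 °C: -76.362 kJ/kg
condensation at 79.6 °C: -443 kJ/kg
liquid 79.6→-23.1 °C: -236.21 kJ/kg
Δh = -76.362 + -443 + -236.21 = -755.57 kJ/kg
Q = ṁ·Δh = 26.04 kg/s × -755.57 kJ/kg = -19675 kJ/s
|Q| = 19675 kW = 70830 MJ/h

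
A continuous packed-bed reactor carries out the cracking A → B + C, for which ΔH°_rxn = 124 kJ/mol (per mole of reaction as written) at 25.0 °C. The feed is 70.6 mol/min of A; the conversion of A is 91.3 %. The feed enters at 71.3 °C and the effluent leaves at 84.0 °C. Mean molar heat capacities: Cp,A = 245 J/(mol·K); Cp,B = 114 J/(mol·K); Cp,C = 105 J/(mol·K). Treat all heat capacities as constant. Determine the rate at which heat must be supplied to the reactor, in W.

Extent of reaction ξ = 0.913 × 70.6 = 64.458 mol/min
Reaction term: ξ·ΔH°_rxn = 64.458 × 124 = 7992.8 kJ/min
Sensible, feed 71.3→25 °C: -800.85 kJ/min
Outlet flows (mol/min): A 6.1422, B 64.458, C 64.458
Sensible, products 25→84.0 °C: 921.64 kJ/min
Q = ΔH = 8113.6 kJ/min = 135.23 kW
Heat supplied = 135230 W

Q_in = 135000 W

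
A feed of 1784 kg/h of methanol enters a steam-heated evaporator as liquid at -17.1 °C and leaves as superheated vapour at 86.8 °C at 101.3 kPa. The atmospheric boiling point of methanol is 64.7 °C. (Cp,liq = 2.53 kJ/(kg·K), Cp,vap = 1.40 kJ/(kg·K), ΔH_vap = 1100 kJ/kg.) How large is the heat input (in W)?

Q = 663000 W

liquid -17.1→64.7 °C: 206.95 kJ/kg
vaporisation at 64.7 °C: 1100 kJ/kg
vapour 64.7→86.8 °C: 30.94 kJ/kg
Δh = 206.95 + 1100 + 30.94 = 1337.9 kJ/kg
Q = ṁ·Δh = 1784 kg/h × 1337.9 kJ/kg = 2.3868e+06 kJ/h
|Q| = 663 kW = 663000 W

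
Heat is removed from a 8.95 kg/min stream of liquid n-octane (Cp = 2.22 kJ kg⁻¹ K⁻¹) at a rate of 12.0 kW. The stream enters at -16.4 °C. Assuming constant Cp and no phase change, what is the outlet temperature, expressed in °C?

T_out = -52.6 °C

Q = 12.0 kW = 720 kJ/min
ΔT = Q/(ṁ·Cp) = 720/(8.95×2.22) = 36.237 K
T_out = -16.4 − 36.237 = -52.637 °C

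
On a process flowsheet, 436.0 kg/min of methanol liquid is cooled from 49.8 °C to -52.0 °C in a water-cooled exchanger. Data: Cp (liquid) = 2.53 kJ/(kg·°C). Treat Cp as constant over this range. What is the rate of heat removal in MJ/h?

Q = ṁ·Cp·ΔT = 436.0 × 2.53 × (-52.0 − 49.8) = -112290 kJ/min
Converting: 112290 / 60 s = 1871.6 kW
Cooling duty = 6737.6 MJ/h

Q_c = 6740 MJ/h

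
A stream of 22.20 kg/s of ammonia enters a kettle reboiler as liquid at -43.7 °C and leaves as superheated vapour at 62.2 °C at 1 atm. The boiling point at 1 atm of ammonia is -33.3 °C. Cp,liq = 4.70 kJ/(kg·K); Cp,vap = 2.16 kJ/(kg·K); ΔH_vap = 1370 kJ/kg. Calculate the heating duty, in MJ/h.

Q = 130000 MJ/h

liquid -43.7→-33.3 °C: 48.88 kJ/kg
vaporisation at -33.3 °C: 1370 kJ/kg
vapour -33.3→62.2 °C: 206.28 kJ/kg
Δh = 48.88 + 1370 + 206.28 = 1625.2 kJ/kg
Q = ṁ·Δh = 22.20 kg/s × 1625.2 kJ/kg = 36079 kJ/s
|Q| = 36079 kW = 129880 MJ/h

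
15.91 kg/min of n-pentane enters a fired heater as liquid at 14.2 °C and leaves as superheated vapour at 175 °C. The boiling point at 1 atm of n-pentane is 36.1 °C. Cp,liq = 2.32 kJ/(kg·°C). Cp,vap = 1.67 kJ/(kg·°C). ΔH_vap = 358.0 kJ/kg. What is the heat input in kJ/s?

Q = 170 kJ/s

liquid 14.2→36.1 °C: 50.808 kJ/kg
vaporisation at 36.1 °C: 358 kJ/kg
vapour 36.1→175 °C: 231.96 kJ/kg
Δh = 50.808 + 358 + 231.96 = 640.77 kJ/kg
Q = ṁ·Δh = 15.91 kg/min × 640.77 kJ/kg = 10195 kJ/min
|Q| = 169.91 kW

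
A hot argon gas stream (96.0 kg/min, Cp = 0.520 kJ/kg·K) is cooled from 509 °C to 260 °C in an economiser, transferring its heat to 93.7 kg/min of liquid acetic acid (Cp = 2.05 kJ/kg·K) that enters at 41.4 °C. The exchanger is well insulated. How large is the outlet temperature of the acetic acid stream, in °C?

Heat released by hot stream: Q = 96.0 × 0.520 × (509 − 260) = 12430 kJ/min
Energy balance on cold side (adiabatic exchanger): Q = ṁ_c·Cp_c·(T_c,out − T_c,in)
T_c,out = 41.4 + 12430/(93.7 × 2.05) = 106.11 °C

T_c,out = 106 °C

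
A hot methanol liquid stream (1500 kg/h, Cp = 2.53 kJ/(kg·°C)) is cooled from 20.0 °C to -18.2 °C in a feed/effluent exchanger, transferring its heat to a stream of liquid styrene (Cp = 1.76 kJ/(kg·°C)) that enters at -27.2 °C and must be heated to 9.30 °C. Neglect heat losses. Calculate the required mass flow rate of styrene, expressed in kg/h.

Heat released by hot stream: Q = 1500 × 2.53 × (20.0 − -18.2) = 144970 kJ/h
Energy balance on cold side (adiabatic exchanger): Q = ṁ_c·Cp_c·(T_c,out − T_c,in)
ṁ_c = 144970 / [1.76 × (9.30 − -27.2)] = 2256.7 kg/h

ṁ_c = 2260 kg/h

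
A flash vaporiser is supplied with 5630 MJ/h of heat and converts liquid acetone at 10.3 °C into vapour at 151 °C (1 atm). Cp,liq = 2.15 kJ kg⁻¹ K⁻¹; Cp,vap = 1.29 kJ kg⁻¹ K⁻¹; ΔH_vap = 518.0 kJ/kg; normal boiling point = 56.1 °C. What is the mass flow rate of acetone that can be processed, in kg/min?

ṁ = 127 kg/min

Δh = 2.15×(56.1−10.3) + 518.0 + 1.29×(151−56.1) = 738.89 kJ/kg
Q = 5630 MJ/h = 1563.9 kJ/s = 93833 kJ/min
ṁ = Q/Δh = 93833 / 738.89 = 126.99 kg/min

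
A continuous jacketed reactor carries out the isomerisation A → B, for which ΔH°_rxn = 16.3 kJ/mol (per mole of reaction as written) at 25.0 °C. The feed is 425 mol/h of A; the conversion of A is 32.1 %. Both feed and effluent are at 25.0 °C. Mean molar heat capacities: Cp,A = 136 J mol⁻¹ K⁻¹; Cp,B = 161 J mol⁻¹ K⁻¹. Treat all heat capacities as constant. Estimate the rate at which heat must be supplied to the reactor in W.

Extent of reaction ξ = 0.321 × 425 = 136.43 mol/h
Reaction term: ξ·ΔH°_rxn = 136.43 × 16.3 = 2223.7 kJ/h
Q = ΔH = 2223.7 kJ/h = 0.6177 kW
Heat supplied = 617.7 W

Q_in = 618 W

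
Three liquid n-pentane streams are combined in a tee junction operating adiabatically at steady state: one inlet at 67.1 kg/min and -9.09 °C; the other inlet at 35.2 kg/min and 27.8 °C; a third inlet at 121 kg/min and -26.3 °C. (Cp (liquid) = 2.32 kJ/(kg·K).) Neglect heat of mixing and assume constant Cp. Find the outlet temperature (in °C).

Adiabatic, steady state ⇒ Σ ṁᵢCp,ᵢ(T_out − Tᵢ) = 0
T_out = Σ ṁᵢCp,ᵢTᵢ / Σ ṁᵢCp,ᵢ
      = -6527.7 / 518.06 = -12.6 °C

T_out = -12.6 °C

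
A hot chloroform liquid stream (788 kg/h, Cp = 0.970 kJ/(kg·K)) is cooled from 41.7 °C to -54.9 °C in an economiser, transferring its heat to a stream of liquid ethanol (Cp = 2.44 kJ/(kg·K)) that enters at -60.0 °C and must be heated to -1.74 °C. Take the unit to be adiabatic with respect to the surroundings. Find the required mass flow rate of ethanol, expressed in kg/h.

Heat released by hot stream: Q = 788 × 0.970 × (41.7 − -54.9) = 73837 kJ/h
Energy balance on cold side (adiabatic exchanger): Q = ṁ_c·Cp_c·(T_c,out − T_c,in)
ṁ_c = 73837 / [2.44 × (-1.74 − -60.0)] = 519.42 kg/h

ṁ_c = 519 kg/h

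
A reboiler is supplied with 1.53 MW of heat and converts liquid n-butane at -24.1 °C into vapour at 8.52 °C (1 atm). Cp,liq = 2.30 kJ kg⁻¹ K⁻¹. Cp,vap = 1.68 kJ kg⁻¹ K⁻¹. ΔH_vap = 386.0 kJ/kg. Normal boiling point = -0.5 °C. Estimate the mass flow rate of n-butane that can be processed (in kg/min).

Δh = 2.30×(-0.5−-24.1) + 386.0 + 1.68×(8.52−-0.5) = 455.43 kJ/kg
Q = 1.53 MW = 1530 kJ/s = 91800 kJ/min
ṁ = Q/Δh = 91800 / 455.43 = 201.57 kg/min

ṁ = 202 kg/min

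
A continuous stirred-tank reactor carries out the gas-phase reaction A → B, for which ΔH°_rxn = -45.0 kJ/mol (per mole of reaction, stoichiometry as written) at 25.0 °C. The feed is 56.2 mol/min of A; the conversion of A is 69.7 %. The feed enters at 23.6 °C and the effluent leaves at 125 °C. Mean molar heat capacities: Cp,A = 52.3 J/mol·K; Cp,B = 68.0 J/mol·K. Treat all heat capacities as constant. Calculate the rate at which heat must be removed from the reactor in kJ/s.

Extent of reaction ξ = 0.697 × 56.2 = 39.171 mol/min
Reaction term: ξ·ΔH°_rxn = 39.171 × -45.0 = -1762.7 kJ/min
Sensible, feed 23.6→25 °C: 4.115 kJ/min
Outlet flows (mol/min): A 17.029, B 39.171
Sensible, products 25→125 °C: 355.43 kJ/min
Q = ΔH = -1403.2 kJ/min = -23.386 kW
Heat removed = 23.386 kJ/s

Q_out = 23.4 kJ/s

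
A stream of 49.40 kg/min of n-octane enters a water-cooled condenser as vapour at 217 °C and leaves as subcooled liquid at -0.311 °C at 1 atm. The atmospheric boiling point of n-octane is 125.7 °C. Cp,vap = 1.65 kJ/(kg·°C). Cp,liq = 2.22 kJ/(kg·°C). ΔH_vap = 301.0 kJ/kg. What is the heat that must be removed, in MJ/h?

vapour 217→125.7 °C: -150.64 kJ/kg
condensation at 125.7 °C: -301 kJ/kg
liquid 125.7→-0.311 °C: -279.74 kJ/kg
Δh = -150.64 + -301 + -279.74 = -731.39 kJ/kg
Q = ṁ·Δh = 49.40 kg/min × -731.39 kJ/kg = -36131 kJ/min
|Q| = 602.18 kW = 2167.8 MJ/h

Q_c = 2170 MJ/h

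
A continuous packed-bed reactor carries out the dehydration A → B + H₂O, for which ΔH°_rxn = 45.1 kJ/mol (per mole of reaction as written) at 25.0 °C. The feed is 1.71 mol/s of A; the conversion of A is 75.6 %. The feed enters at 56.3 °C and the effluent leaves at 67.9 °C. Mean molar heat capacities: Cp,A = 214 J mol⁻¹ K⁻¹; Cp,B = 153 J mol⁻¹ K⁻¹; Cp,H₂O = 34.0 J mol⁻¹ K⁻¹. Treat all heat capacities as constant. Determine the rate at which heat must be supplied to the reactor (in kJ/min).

Q_in = 3660 kJ/min

Extent of reaction ξ = 0.756 × 1.71 = 1.2928 mol/s
Reaction term: ξ·ΔH°_rxn = 1.2928 × 45.1 = 58.303 kJ/s
Sensible, feed 56.3→25 °C: -11.454 kJ/s
Outlet flows (mol/s): A 0.41724, B 1.2928, H₂O 1.2928
Sensible, products 25→67.9 °C: 14.201 kJ/s
Q = ΔH = 61.051 kJ/s = 61.051 kW
Heat supplied = 3663.1 kJ/min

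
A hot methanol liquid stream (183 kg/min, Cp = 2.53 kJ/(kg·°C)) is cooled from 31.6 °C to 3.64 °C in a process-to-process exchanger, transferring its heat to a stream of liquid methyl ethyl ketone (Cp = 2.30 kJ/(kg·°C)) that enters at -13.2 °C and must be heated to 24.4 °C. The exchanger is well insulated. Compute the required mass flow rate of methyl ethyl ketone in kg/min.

Heat released by hot stream: Q = 183 × 2.53 × (31.6 − 3.64) = 12945 kJ/min
Energy balance on cold side (adiabatic exchanger): Q = ṁ_c·Cp_c·(T_c,out − T_c,in)
ṁ_c = 12945 / [2.30 × (24.4 − -13.2)] = 149.69 kg/min

ṁ_c = 150 kg/min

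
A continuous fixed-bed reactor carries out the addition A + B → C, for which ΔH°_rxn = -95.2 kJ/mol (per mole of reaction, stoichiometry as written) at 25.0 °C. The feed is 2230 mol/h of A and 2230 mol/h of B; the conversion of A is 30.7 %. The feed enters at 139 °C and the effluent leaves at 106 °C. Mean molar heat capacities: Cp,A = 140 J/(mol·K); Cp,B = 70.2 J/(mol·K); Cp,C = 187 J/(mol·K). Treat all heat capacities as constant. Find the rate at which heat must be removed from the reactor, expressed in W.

Q_out = 22800 W

Extent of reaction ξ = 0.307 × 2230 = 684.61 mol/h
Reaction term: ξ·ΔH°_rxn = 684.61 × -95.2 = -65175 kJ/h
Sensible, feed 139→25 °C: -53437 kJ/h
Outlet flows (mol/h): A 1545.4, B 1545.4, C 684.61
Sensible, products 25→106 °C: 36682 kJ/h
Q = ΔH = -81930 kJ/h = -22.758 kW
Heat removed = 22758 W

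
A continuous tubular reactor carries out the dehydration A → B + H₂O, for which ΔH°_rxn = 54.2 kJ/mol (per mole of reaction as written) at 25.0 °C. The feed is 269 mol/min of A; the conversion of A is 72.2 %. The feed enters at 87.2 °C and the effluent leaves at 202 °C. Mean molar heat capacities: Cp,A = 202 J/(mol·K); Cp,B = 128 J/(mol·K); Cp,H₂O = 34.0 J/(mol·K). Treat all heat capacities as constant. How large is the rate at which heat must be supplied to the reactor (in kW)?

Extent of reaction ξ = 0.722 × 269 = 194.22 mol/min
Reaction term: ξ·ΔH°_rxn = 194.22 × 54.2 = 10527 kJ/min
Sensible, feed 87.2→25 °C: -3379.8 kJ/min
Outlet flows (mol/min): A 74.782, B 194.22, H₂O 194.22
Sensible, products 25→202 °C: 8242.8 kJ/min
Q = ΔH = 15390 kJ/min = 256.49 kW
Heat supplied = 256.49 kW

Q_in = 256 kW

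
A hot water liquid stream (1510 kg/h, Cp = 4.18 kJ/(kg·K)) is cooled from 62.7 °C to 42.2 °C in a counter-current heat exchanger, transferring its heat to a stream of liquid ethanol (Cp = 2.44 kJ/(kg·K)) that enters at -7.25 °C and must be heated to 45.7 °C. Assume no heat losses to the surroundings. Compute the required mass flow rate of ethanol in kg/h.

ṁ_c = 1000 kg/h

Heat released by hot stream: Q = 1510 × 4.18 × (62.7 − 42.2) = 129390 kJ/h
Energy balance on cold side (adiabatic exchanger): Q = ṁ_c·Cp_c·(T_c,out − T_c,in)
ṁ_c = 129390 / [2.44 × (45.7 − -7.25)] = 1001.5 kg/h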